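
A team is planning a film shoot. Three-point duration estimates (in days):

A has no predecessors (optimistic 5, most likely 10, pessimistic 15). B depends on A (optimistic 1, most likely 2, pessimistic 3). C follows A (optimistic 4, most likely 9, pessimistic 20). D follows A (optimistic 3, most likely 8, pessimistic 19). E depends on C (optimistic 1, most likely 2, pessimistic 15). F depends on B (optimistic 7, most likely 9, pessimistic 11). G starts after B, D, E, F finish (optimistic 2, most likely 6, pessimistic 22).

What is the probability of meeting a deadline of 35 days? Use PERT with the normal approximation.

0.720

te_A = (5 + 4·10 + 15)/6 = 60/6 = 10; σ²_A = ((15−5)/6)² = 2.778
te_B = (1 + 4·2 + 3)/6 = 12/6 = 2; σ²_B = ((3−1)/6)² = 0.111
te_C = (4 + 4·9 + 20)/6 = 60/6 = 10; σ²_C = ((20−4)/6)² = 7.111
te_D = (3 + 4·8 + 19)/6 = 54/6 = 9; σ²_D = ((19−3)/6)² = 7.111
te_E = (1 + 4·2 + 15)/6 = 24/6 = 4; σ²_E = ((15−1)/6)² = 5.444
te_F = (7 + 4·9 + 11)/6 = 54/6 = 9; σ²_F = ((11−7)/6)² = 0.444
te_G = (2 + 4·6 + 22)/6 = 48/6 = 8; σ²_G = ((22−2)/6)² = 11.111

Forward pass:
ES_A = 0; EF_A = 10
ES_B = 10; EF_B = 10+2 = 12
ES_C = 10; EF_C = 10+10 = 20
ES_D = 10; EF_D = 10+9 = 19
ES_E = 20; EF_E = 20+4 = 24
ES_F = 12; EF_F = 12+9 = 21
ES_G = max(EF_B=12, EF_D=19, EF_E=24, EF_F=21) = 24; EF_G = 24+8 = 32
Expected project duration μ = 32 days. Critical path: A → C → E → G.

Variance along critical path = 2.778 + 7.111 + 5.444 + 11.111 = 26.444; σ = √26.444 = 5.142 days.
Z = (35 − 32) / 5.142 = 0.583
P(T ≤ 35) = Φ(0.583) ≈ 0.720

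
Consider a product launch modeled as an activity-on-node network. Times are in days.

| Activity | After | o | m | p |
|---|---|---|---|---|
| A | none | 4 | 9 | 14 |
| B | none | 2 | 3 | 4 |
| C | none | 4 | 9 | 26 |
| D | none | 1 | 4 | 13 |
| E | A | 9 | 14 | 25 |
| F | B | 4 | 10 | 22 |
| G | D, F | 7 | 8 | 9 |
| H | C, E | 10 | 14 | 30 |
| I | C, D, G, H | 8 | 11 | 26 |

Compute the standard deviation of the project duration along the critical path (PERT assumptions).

te_A = (4 + 4·9 + 14)/6 = 54/6 = 9; σ²_A = ((14−4)/6)² = 2.778
te_B = (2 + 4·3 + 4)/6 = 18/6 = 3; σ²_B = ((4−2)/6)² = 0.111
te_C = (4 + 4·9 + 26)/6 = 66/6 = 11; σ²_C = ((26−4)/6)² = 13.444
te_D = (1 + 4·4 + 13)/6 = 30/6 = 5; σ²_D = ((13−1)/6)² = 4.000
te_E = (9 + 4·14 + 25)/6 = 90/6 = 15; σ²_E = ((25−9)/6)² = 7.111
te_F = (4 + 4·10 + 22)/6 = 66/6 = 11; σ²_F = ((22−4)/6)² = 9.000
te_G = (7 + 4·8 + 9)/6 = 48/6 = 8; σ²_G = ((9−7)/6)² = 0.111
te_H = (10 + 4·14 + 30)/6 = 96/6 = 16; σ²_H = ((30−10)/6)² = 11.111
te_I = (8 + 4·11 + 26)/6 = 78/6 = 13; σ²_I = ((26−8)/6)² = 9.000

Forward pass:
ES_A = 0; EF_A = 9
ES_B = 0; EF_B = 3
ES_C = 0; EF_C = 11
ES_D = 0; EF_D = 5
ES_E = 9; EF_E = 9+15 = 24
ES_F = 3; EF_F = 3+11 = 14
ES_G = max(EF_D=5, EF_F=14) = 14; EF_G = 14+8 = 22
ES_H = max(EF_C=11, EF_E=24) = 24; EF_H = 24+16 = 40
ES_I = max(EF_C=11, EF_D=5, EF_G=22, EF_H=40) = 40; EF_I = 40+13 = 53
Expected project duration μ = 53 days. Critical path: A → E → H → I.

Variance along critical path = 2.778 + 7.111 + 11.111 + 9.000 = 30.000
σ = √30.000 = 5.477 days

5.48 days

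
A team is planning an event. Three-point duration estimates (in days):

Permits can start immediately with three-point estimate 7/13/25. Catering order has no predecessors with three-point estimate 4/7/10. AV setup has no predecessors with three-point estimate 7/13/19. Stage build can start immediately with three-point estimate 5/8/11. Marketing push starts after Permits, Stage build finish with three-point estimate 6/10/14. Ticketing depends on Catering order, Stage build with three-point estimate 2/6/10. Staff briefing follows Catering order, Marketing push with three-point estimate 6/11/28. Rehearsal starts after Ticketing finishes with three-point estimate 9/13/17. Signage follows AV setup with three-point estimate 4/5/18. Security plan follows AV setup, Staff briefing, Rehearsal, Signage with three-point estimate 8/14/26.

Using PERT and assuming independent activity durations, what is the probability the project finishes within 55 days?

te_Permits = (7 + 4·13 + 25)/6 = 84/6 = 14; σ²_Permits = ((25−7)/6)² = 9.000
te_Catering order = (4 + 4·7 + 10)/6 = 42/6 = 7; σ²_Catering order = ((10−4)/6)² = 1.000
te_AV setup = (7 + 4·13 + 19)/6 = 78/6 = 13; σ²_AV setup = ((19−7)/6)² = 4.000
te_Stage build = (5 + 4·8 + 11)/6 = 48/6 = 8; σ²_Stage build = ((11−5)/6)² = 1.000
te_Marketing push = (6 + 4·10 + 14)/6 = 60/6 = 10; σ²_Marketing push = ((14−6)/6)² = 1.778
te_Ticketing = (2 + 4·6 + 10)/6 = 36/6 = 6; σ²_Ticketing = ((10−2)/6)² = 1.778
te_Staff briefing = (6 + 4·11 + 28)/6 = 78/6 = 13; σ²_Staff briefing = ((28−6)/6)² = 13.444
te_Rehearsal = (9 + 4·13 + 17)/6 = 78/6 = 13; σ²_Rehearsal = ((17−9)/6)² = 1.778
te_Signage = (4 + 4·5 + 18)/6 = 42/6 = 7; σ²_Signage = ((18−4)/6)² = 5.444
te_Security plan = (8 + 4·14 + 26)/6 = 90/6 = 15; σ²_Security plan = ((26−8)/6)² = 9.000

Forward pass:
ES_Permits = 0; EF_Permits = 14
ES_Catering order = 0; EF_Catering order = 7
ES_AV setup = 0; EF_AV setup = 13
ES_Stage build = 0; EF_Stage build = 8
ES_Marketing push = max(EF_Permits=14, EF_Stage build=8) = 14; EF_Marketing push = 14+10 = 24
ES_Ticketing = max(EF_Catering order=7, EF_Stage build=8) = 8; EF_Ticketing = 8+6 = 14
ES_Staff briefing = max(EF_Catering order=7, EF_Marketing push=24) = 24; EF_Staff briefing = 24+13 = 37
ES_Rehearsal = 14; EF_Rehearsal = 14+13 = 27
ES_Signage = 13; EF_Signage = 13+7 = 20
ES_Security plan = max(EF_AV setup=13, EF_Staff briefing=37, EF_Rehearsal=27, EF_Signage=20) = 37; EF_Security plan = 37+15 = 52
Expected project duration μ = 52 days. Critical path: Permits → Marketing push → Staff briefing → Security plan.

Variance along critical path = 9.000 + 1.778 + 13.444 + 9.000 = 33.222; σ = √33.222 = 5.764 days.
Z = (55 − 52) / 5.764 = 0.520
P(T ≤ 55) = Φ(0.520) ≈ 0.699

0.699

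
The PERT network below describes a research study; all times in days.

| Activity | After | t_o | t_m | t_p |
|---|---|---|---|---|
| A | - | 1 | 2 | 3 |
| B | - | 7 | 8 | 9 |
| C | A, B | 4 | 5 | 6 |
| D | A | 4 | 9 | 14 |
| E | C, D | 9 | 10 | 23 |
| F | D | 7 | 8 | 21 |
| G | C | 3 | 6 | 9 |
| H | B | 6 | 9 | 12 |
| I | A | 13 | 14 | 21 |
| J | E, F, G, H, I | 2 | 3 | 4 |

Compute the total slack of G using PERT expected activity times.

te_A = (1 + 4·2 + 3)/6 = 12/6 = 2
te_B = (7 + 4·8 + 9)/6 = 48/6 = 8
te_C = (4 + 4·5 + 6)/6 = 30/6 = 5
te_D = (4 + 4·9 + 14)/6 = 54/6 = 9
te_E = (9 + 4·10 + 23)/6 = 72/6 = 12
te_F = (7 + 4·8 + 21)/6 = 60/6 = 10
te_G = (3 + 4·6 + 9)/6 = 36/6 = 6
te_H = (6 + 4·9 + 12)/6 = 54/6 = 9
te_I = (13 + 4·14 + 21)/6 = 90/6 = 15
te_J = (2 + 4·3 + 4)/6 = 18/6 = 3

Forward pass:
ES_A = 0; EF_A = 2
ES_B = 0; EF_B = 8
ES_C = max(EF_A=2, EF_B=8) = 8; EF_C = 8+5 = 13
ES_D = 2; EF_D = 2+9 = 11
ES_E = max(EF_C=13, EF_D=11) = 13; EF_E = 13+12 = 25
ES_F = 11; EF_F = 11+10 = 21
ES_G = 13; EF_G = 13+6 = 19
ES_H = 8; EF_H = 8+9 = 17
ES_I = 2; EF_I = 2+15 = 17
ES_J = max(EF_E=25, EF_F=21, EF_G=19, EF_H=17, EF_I=17) = 25; EF_J = 25+3 = 28
Expected project duration μ = 28 days. Critical path: B → C → E → J.

Backward pass:
LF_J = 28; LS_J = 28−3 = 25
LF_I = LS_J = 25; LS_I = 25−15 = 10
LF_H = LS_J = 25; LS_H = 25−9 = 16
LF_G = LS_J = 25; LS_G = 25−6 = 19
LF_F = LS_J = 25; LS_F = 25−10 = 15
LF_E = LS_J = 25; LS_E = 25−12 = 13
LF_D = min(LS_E=13, LS_F=15) = 13; LS_D = 13−9 = 4
LF_C = min(LS_E=13, LS_G=19) = 13; LS_C = 13−5 = 8
LF_B = min(LS_C=8, LS_H=16) = 8; LS_B = 8−8 = 0
LF_A = min(LS_C=8, LS_D=4, LS_I=10) = 4; LS_A = 4−2 = 2
Slack_G = LS_G − ES_G = 19 − 13 = 6

6 days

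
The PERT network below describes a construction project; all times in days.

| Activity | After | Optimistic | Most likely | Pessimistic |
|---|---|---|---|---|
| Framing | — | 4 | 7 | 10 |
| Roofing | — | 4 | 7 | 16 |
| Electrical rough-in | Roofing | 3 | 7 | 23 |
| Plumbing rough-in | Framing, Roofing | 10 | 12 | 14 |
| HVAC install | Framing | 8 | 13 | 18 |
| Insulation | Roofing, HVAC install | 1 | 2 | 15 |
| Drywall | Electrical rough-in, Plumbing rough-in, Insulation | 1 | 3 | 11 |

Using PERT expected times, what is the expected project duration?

28 days

te_Framing = (4 + 4·7 + 10)/6 = 42/6 = 7
te_Roofing = (4 + 4·7 + 16)/6 = 48/6 = 8
te_Electrical rough-in = (3 + 4·7 + 23)/6 = 54/6 = 9
te_Plumbing rough-in = (10 + 4·12 + 14)/6 = 72/6 = 12
te_HVAC install = (8 + 4·13 + 18)/6 = 78/6 = 13
te_Insulation = (1 + 4·2 + 15)/6 = 24/6 = 4
te_Drywall = (1 + 4·3 + 11)/6 = 24/6 = 4

Forward pass:
ES_Framing = 0; EF_Framing = 7
ES_Roofing = 0; EF_Roofing = 8
ES_Electrical rough-in = 8; EF_Electrical rough-in = 8+9 = 17
ES_Plumbing rough-in = max(EF_Framing=7, EF_Roofing=8) = 8; EF_Plumbing rough-in = 8+12 = 20
ES_HVAC install = 7; EF_HVAC install = 7+13 = 20
ES_Insulation = max(EF_Roofing=8, EF_HVAC install=20) = 20; EF_Insulation = 20+4 = 24
ES_Drywall = max(EF_Electrical rough-in=17, EF_Plumbing rough-in=20, EF_Insulation=24) = 24; EF_Drywall = 24+4 = 28
Expected project duration μ = 28 days. Critical path: Framing → HVAC install → Insulation → Drywall.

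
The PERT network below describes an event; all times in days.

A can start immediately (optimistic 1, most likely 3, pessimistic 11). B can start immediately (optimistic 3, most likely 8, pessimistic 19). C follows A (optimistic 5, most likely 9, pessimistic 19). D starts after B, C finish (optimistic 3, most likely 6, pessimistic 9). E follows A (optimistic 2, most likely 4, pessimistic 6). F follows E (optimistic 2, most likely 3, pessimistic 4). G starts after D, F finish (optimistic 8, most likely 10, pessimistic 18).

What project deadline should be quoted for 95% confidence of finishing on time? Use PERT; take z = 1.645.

36.7 days

te_A = (1 + 4·3 + 11)/6 = 24/6 = 4; σ²_A = ((11−1)/6)² = 2.778
te_B = (3 + 4·8 + 19)/6 = 54/6 = 9; σ²_B = ((19−3)/6)² = 7.111
te_C = (5 + 4·9 + 19)/6 = 60/6 = 10; σ²_C = ((19−5)/6)² = 5.444
te_D = (3 + 4·6 + 9)/6 = 36/6 = 6; σ²_D = ((9−3)/6)² = 1.000
te_E = (2 + 4·4 + 6)/6 = 24/6 = 4; σ²_E = ((6−2)/6)² = 0.444
te_F = (2 + 4·3 + 4)/6 = 18/6 = 3; σ²_F = ((4−2)/6)² = 0.111
te_G = (8 + 4·10 + 18)/6 = 66/6 = 11; σ²_G = ((18−8)/6)² = 2.778

Forward pass:
ES_A = 0; EF_A = 4
ES_B = 0; EF_B = 9
ES_C = 4; EF_C = 4+10 = 14
ES_D = max(EF_B=9, EF_C=14) = 14; EF_D = 14+6 = 20
ES_E = 4; EF_E = 4+4 = 8
ES_F = 8; EF_F = 8+3 = 11
ES_G = max(EF_D=20, EF_F=11) = 20; EF_G = 20+11 = 31
Expected project duration μ = 31 days. Critical path: A → C → D → G.

Variance along critical path = 2.778 + 5.444 + 1.000 + 2.778 = 12.000; σ = 3.464 days.
D = μ + z·σ = 31 + 1.645·3.464 = 36.7 days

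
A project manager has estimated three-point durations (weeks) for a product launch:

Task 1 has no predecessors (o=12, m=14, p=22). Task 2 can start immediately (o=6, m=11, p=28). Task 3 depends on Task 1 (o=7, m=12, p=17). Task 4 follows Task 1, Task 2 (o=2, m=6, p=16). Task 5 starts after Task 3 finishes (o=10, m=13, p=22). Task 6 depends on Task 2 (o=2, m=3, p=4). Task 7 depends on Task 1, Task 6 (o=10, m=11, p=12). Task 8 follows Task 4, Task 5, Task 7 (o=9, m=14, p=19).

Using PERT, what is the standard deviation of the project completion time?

3.51 weeks

te_Task 1 = (12 + 4·14 + 22)/6 = 90/6 = 15; σ²_Task 1 = ((22−12)/6)² = 2.778
te_Task 2 = (6 + 4·11 + 28)/6 = 78/6 = 13; σ²_Task 2 = ((28−6)/6)² = 13.444
te_Task 3 = (7 + 4·12 + 17)/6 = 72/6 = 12; σ²_Task 3 = ((17−7)/6)² = 2.778
te_Task 4 = (2 + 4·6 + 16)/6 = 42/6 = 7; σ²_Task 4 = ((16−2)/6)² = 5.444
te_Task 5 = (10 + 4·13 + 22)/6 = 84/6 = 14; σ²_Task 5 = ((22−10)/6)² = 4.000
te_Task 6 = (2 + 4·3 + 4)/6 = 18/6 = 3; σ²_Task 6 = ((4−2)/6)² = 0.111
te_Task 7 = (10 + 4·11 + 12)/6 = 66/6 = 11; σ²_Task 7 = ((12−10)/6)² = 0.111
te_Task 8 = (9 + 4·14 + 19)/6 = 84/6 = 14; σ²_Task 8 = ((19−9)/6)² = 2.778

Forward pass:
ES_Task 1 = 0; EF_Task 1 = 15
ES_Task 2 = 0; EF_Task 2 = 13
ES_Task 3 = 15; EF_Task 3 = 15+12 = 27
ES_Task 4 = max(EF_Task 1=15, EF_Task 2=13) = 15; EF_Task 4 = 15+7 = 22
ES_Task 5 = 27; EF_Task 5 = 27+14 = 41
ES_Task 6 = 13; EF_Task 6 = 13+3 = 16
ES_Task 7 = max(EF_Task 1=15, EF_Task 6=16) = 16; EF_Task 7 = 16+11 = 27
ES_Task 8 = max(EF_Task 4=22, EF_Task 5=41, EF_Task 7=27) = 41; EF_Task 8 = 41+14 = 55
Expected project duration μ = 55 weeks. Critical path: Task 1 → Task 3 → Task 5 → Task 8.

Variance along critical path = 2.778 + 2.778 + 4.000 + 2.778 = 12.333
σ = √12.333 = 3.512 weeks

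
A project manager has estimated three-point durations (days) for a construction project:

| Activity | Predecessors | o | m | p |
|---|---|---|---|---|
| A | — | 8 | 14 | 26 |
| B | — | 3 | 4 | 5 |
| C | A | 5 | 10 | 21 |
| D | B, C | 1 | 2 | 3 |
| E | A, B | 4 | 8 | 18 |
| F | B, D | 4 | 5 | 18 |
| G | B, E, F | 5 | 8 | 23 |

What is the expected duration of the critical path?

te_A = (8 + 4·14 + 26)/6 = 90/6 = 15
te_B = (3 + 4·4 + 5)/6 = 24/6 = 4
te_C = (5 + 4·10 + 21)/6 = 66/6 = 11
te_D = (1 + 4·2 + 3)/6 = 12/6 = 2
te_E = (4 + 4·8 + 18)/6 = 54/6 = 9
te_F = (4 + 4·5 + 18)/6 = 42/6 = 7
te_G = (5 + 4·8 + 23)/6 = 60/6 = 10

Forward pass:
ES_A = 0; EF_A = 15
ES_B = 0; EF_B = 4
ES_C = 15; EF_C = 15+11 = 26
ES_D = max(EF_B=4, EF_C=26) = 26; EF_D = 26+2 = 28
ES_E = max(EF_A=15, EF_B=4) = 15; EF_E = 15+9 = 24
ES_F = max(EF_B=4, EF_D=28) = 28; EF_F = 28+7 = 35
ES_G = max(EF_B=4, EF_E=24, EF_F=35) = 35; EF_G = 35+10 = 45
Expected project duration μ = 45 days. Critical path: A → C → D → F → G.

45 days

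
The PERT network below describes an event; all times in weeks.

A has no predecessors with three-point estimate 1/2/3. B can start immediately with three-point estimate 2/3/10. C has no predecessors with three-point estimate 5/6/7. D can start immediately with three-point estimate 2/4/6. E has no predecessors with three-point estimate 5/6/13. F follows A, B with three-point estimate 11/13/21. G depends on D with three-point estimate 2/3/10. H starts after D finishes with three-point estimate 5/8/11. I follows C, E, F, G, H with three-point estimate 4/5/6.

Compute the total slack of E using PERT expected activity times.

te_A = (1 + 4·2 + 3)/6 = 12/6 = 2
te_B = (2 + 4·3 + 10)/6 = 24/6 = 4
te_C = (5 + 4·6 + 7)/6 = 36/6 = 6
te_D = (2 + 4·4 + 6)/6 = 24/6 = 4
te_E = (5 + 4·6 + 13)/6 = 42/6 = 7
te_F = (11 + 4·13 + 21)/6 = 84/6 = 14
te_G = (2 + 4·3 + 10)/6 = 24/6 = 4
te_H = (5 + 4·8 + 11)/6 = 48/6 = 8
te_I = (4 + 4·5 + 6)/6 = 30/6 = 5

Forward pass:
ES_A = 0; EF_A = 2
ES_B = 0; EF_B = 4
ES_C = 0; EF_C = 6
ES_D = 0; EF_D = 4
ES_E = 0; EF_E = 7
ES_F = max(EF_A=2, EF_B=4) = 4; EF_F = 4+14 = 18
ES_G = 4; EF_G = 4+4 = 8
ES_H = 4; EF_H = 4+8 = 12
ES_I = max(EF_C=6, EF_E=7, EF_F=18, EF_G=8, EF_H=12) = 18; EF_I = 18+5 = 23
Expected project duration μ = 23 weeks. Critical path: B → F → I.

Backward pass:
LF_I = 23; LS_I = 23−5 = 18
LF_H = LS_I = 18; LS_H = 18−8 = 10
LF_G = LS_I = 18; LS_G = 18−4 = 14
LF_F = LS_I = 18; LS_F = 18−14 = 4
LF_E = LS_I = 18; LS_E = 18−7 = 11
LF_D = min(LS_G=14, LS_H=10) = 10; LS_D = 10−4 = 6
LF_C = LS_I = 18; LS_C = 18−6 = 12
LF_B = LS_F = 4; LS_B = 4−4 = 0
LF_A = LS_F = 4; LS_A = 4−2 = 2
Slack_E = LS_E − ES_E = 11 − 0 = 11

11 weeks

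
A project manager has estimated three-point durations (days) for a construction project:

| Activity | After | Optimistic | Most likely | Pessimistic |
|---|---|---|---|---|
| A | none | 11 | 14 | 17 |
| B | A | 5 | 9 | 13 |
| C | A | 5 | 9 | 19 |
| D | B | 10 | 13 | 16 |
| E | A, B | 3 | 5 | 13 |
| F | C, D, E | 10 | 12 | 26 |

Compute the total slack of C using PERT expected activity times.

te_A = (11 + 4·14 + 17)/6 = 84/6 = 14
te_B = (5 + 4·9 + 13)/6 = 54/6 = 9
te_C = (5 + 4·9 + 19)/6 = 60/6 = 10
te_D = (10 + 4·13 + 16)/6 = 78/6 = 13
te_E = (3 + 4·5 + 13)/6 = 36/6 = 6
te_F = (10 + 4·12 + 26)/6 = 84/6 = 14

Forward pass:
ES_A = 0; EF_A = 14
ES_B = 14; EF_B = 14+9 = 23
ES_C = 14; EF_C = 14+10 = 24
ES_D = 23; EF_D = 23+13 = 36
ES_E = max(EF_A=14, EF_B=23) = 23; EF_E = 23+6 = 29
ES_F = max(EF_C=24, EF_D=36, EF_E=29) = 36; EF_F = 36+14 = 50
Expected project duration μ = 50 days. Critical path: A → B → D → F.

Backward pass:
LF_F = 50; LS_F = 50−14 = 36
LF_E = LS_F = 36; LS_E = 36−6 = 30
LF_D = LS_F = 36; LS_D = 36−13 = 23
LF_C = LS_F = 36; LS_C = 36−10 = 26
LF_B = min(LS_D=23, LS_E=30) = 23; LS_B = 23−9 = 14
LF_A = min(LS_B=14, LS_C=26, LS_E=30) = 14; LS_A = 14−14 = 0
Slack_C = LS_C − ES_C = 26 − 14 = 12

12 days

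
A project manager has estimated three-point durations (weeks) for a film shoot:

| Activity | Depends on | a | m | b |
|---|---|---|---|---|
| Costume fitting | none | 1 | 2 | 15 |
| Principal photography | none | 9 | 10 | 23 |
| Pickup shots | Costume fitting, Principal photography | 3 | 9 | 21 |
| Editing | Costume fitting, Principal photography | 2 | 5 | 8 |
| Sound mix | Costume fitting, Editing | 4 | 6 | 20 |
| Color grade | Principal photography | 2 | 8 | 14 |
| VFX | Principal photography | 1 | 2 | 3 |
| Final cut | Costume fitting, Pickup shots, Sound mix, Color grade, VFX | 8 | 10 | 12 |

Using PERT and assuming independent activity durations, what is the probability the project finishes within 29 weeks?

0.054

te_Costume fitting = (1 + 4·2 + 15)/6 = 24/6 = 4; σ²_Costume fitting = ((15−1)/6)² = 5.444
te_Principal photography = (9 + 4·10 + 23)/6 = 72/6 = 12; σ²_Principal photography = ((23−9)/6)² = 5.444
te_Pickup shots = (3 + 4·9 + 21)/6 = 60/6 = 10; σ²_Pickup shots = ((21−3)/6)² = 9.000
te_Editing = (2 + 4·5 + 8)/6 = 30/6 = 5; σ²_Editing = ((8−2)/6)² = 1.000
te_Sound mix = (4 + 4·6 + 20)/6 = 48/6 = 8; σ²_Sound mix = ((20−4)/6)² = 7.111
te_Color grade = (2 + 4·8 + 14)/6 = 48/6 = 8; σ²_Color grade = ((14−2)/6)² = 4.000
te_VFX = (1 + 4·2 + 3)/6 = 12/6 = 2; σ²_VFX = ((3−1)/6)² = 0.111
te_Final cut = (8 + 4·10 + 12)/6 = 60/6 = 10; σ²_Final cut = ((12−8)/6)² = 0.444

Forward pass:
ES_Costume fitting = 0; EF_Costume fitting = 4
ES_Principal photography = 0; EF_Principal photography = 12
ES_Pickup shots = max(EF_Costume fitting=4, EF_Principal photography=12) = 12; EF_Pickup shots = 12+10 = 22
ES_Editing = max(EF_Costume fitting=4, EF_Principal photography=12) = 12; EF_Editing = 12+5 = 17
ES_Sound mix = max(EF_Costume fitting=4, EF_Editing=17) = 17; EF_Sound mix = 17+8 = 25
ES_Color grade = 12; EF_Color grade = 12+8 = 20
ES_VFX = 12; EF_VFX = 12+2 = 14
ES_Final cut = max(EF_Costume fitting=4, EF_Pickup shots=22, EF_Sound mix=25, EF_Color grade=20, EF_VFX=14) = 25; EF_Final cut = 25+10 = 35
Expected project duration μ = 35 weeks. Critical path: Principal photography → Editing → Sound mix → Final cut.

Variance along critical path = 5.444 + 1.000 + 7.111 + 0.444 = 14.000; σ = √14.000 = 3.742 weeks.
Z = (29 − 35) / 3.742 = -1.604
P(T ≤ 29) = Φ(-1.604) ≈ 0.054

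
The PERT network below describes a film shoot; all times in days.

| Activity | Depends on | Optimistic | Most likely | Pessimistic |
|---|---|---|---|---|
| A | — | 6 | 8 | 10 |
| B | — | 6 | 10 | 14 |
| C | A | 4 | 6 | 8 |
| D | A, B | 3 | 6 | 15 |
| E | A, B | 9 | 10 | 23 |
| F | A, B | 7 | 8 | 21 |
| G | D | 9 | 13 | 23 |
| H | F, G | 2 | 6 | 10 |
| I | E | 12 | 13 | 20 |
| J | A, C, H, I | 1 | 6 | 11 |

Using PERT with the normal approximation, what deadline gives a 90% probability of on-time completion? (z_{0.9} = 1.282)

te_A = (6 + 4·8 + 10)/6 = 48/6 = 8; σ²_A = ((10−6)/6)² = 0.444
te_B = (6 + 4·10 + 14)/6 = 60/6 = 10; σ²_B = ((14−6)/6)² = 1.778
te_C = (4 + 4·6 + 8)/6 = 36/6 = 6; σ²_C = ((8−4)/6)² = 0.444
te_D = (3 + 4·6 + 15)/6 = 42/6 = 7; σ²_D = ((15−3)/6)² = 4.000
te_E = (9 + 4·10 + 23)/6 = 72/6 = 12; σ²_E = ((23−9)/6)² = 5.444
te_F = (7 + 4·8 + 21)/6 = 60/6 = 10; σ²_F = ((21−7)/6)² = 5.444
te_G = (9 + 4·13 + 23)/6 = 84/6 = 14; σ²_G = ((23−9)/6)² = 5.444
te_H = (2 + 4·6 + 10)/6 = 36/6 = 6; σ²_H = ((10−2)/6)² = 1.778
te_I = (12 + 4·13 + 20)/6 = 84/6 = 14; σ²_I = ((20−12)/6)² = 1.778
te_J = (1 + 4·6 + 11)/6 = 36/6 = 6; σ²_J = ((11−1)/6)² = 2.778

Forward pass:
ES_A = 0; EF_A = 8
ES_B = 0; EF_B = 10
ES_C = 8; EF_C = 8+6 = 14
ES_D = max(EF_A=8, EF_B=10) = 10; EF_D = 10+7 = 17
ES_E = max(EF_A=8, EF_B=10) = 10; EF_E = 10+12 = 22
ES_F = max(EF_A=8, EF_B=10) = 10; EF_F = 10+10 = 20
ES_G = 17; EF_G = 17+14 = 31
ES_H = max(EF_F=20, EF_G=31) = 31; EF_H = 31+6 = 37
ES_I = 22; EF_I = 22+14 = 36
ES_J = max(EF_A=8, EF_C=14, EF_H=37, EF_I=36) = 37; EF_J = 37+6 = 43
Expected project duration μ = 43 days. Critical path: B → D → G → H → J.

Variance along critical path = 1.778 + 4.000 + 5.444 + 1.778 + 2.778 = 15.778; σ = 3.972 days.
D = μ + z·σ = 43 + 1.282·3.972 = 48.1 days

48.1 days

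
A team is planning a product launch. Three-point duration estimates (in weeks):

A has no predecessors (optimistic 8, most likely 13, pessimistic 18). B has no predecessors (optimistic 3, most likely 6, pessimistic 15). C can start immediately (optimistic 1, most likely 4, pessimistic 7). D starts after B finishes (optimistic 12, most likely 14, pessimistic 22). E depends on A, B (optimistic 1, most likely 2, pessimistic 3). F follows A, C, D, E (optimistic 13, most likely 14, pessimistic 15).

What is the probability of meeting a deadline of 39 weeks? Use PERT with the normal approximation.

0.873

te_A = (8 + 4·13 + 18)/6 = 78/6 = 13; σ²_A = ((18−8)/6)² = 2.778
te_B = (3 + 4·6 + 15)/6 = 42/6 = 7; σ²_B = ((15−3)/6)² = 4.000
te_C = (1 + 4·4 + 7)/6 = 24/6 = 4; σ²_C = ((7−1)/6)² = 1.000
te_D = (12 + 4·14 + 22)/6 = 90/6 = 15; σ²_D = ((22−12)/6)² = 2.778
te_E = (1 + 4·2 + 3)/6 = 12/6 = 2; σ²_E = ((3−1)/6)² = 0.111
te_F = (13 + 4·14 + 15)/6 = 84/6 = 14; σ²_F = ((15−13)/6)² = 0.111

Forward pass:
ES_A = 0; EF_A = 13
ES_B = 0; EF_B = 7
ES_C = 0; EF_C = 4
ES_D = 7; EF_D = 7+15 = 22
ES_E = max(EF_A=13, EF_B=7) = 13; EF_E = 13+2 = 15
ES_F = max(EF_A=13, EF_C=4, EF_D=22, EF_E=15) = 22; EF_F = 22+14 = 36
Expected project duration μ = 36 weeks. Critical path: B → D → F.

Variance along critical path = 4.000 + 2.778 + 0.111 = 6.889; σ = √6.889 = 2.625 weeks.
Z = (39 − 36) / 2.625 = 1.143
P(T ≤ 39) = Φ(1.143) ≈ 0.873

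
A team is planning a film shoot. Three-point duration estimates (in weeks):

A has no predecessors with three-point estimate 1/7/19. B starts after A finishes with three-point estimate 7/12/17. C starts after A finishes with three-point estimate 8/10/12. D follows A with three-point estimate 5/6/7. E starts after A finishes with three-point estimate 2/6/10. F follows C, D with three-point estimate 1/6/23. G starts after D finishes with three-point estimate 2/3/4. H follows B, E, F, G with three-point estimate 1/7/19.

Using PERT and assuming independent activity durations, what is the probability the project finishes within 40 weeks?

te_A = (1 + 4·7 + 19)/6 = 48/6 = 8; σ²_A = ((19−1)/6)² = 9.000
te_B = (7 + 4·12 + 17)/6 = 72/6 = 12; σ²_B = ((17−7)/6)² = 2.778
te_C = (8 + 4·10 + 12)/6 = 60/6 = 10; σ²_C = ((12−8)/6)² = 0.444
te_D = (5 + 4·6 + 7)/6 = 36/6 = 6; σ²_D = ((7−5)/6)² = 0.111
te_E = (2 + 4·6 + 10)/6 = 36/6 = 6; σ²_E = ((10−2)/6)² = 1.778
te_F = (1 + 4·6 + 23)/6 = 48/6 = 8; σ²_F = ((23−1)/6)² = 13.444
te_G = (2 + 4·3 + 4)/6 = 18/6 = 3; σ²_G = ((4−2)/6)² = 0.111
te_H = (1 + 4·7 + 19)/6 = 48/6 = 8; σ²_H = ((19−1)/6)² = 9.000

Forward pass:
ES_A = 0; EF_A = 8
ES_B = 8; EF_B = 8+12 = 20
ES_C = 8; EF_C = 8+10 = 18
ES_D = 8; EF_D = 8+6 = 14
ES_E = 8; EF_E = 8+6 = 14
ES_F = max(EF_C=18, EF_D=14) = 18; EF_F = 18+8 = 26
ES_G = 14; EF_G = 14+3 = 17
ES_H = max(EF_B=20, EF_E=14, EF_F=26, EF_G=17) = 26; EF_H = 26+8 = 34
Expected project duration μ = 34 weeks. Critical path: A → C → F → H.

Variance along critical path = 9.000 + 0.444 + 13.444 + 9.000 = 31.889; σ = √31.889 = 5.647 weeks.
Z = (40 − 34) / 5.647 = 1.063
P(T ≤ 40) = Φ(1.063) ≈ 0.856

0.856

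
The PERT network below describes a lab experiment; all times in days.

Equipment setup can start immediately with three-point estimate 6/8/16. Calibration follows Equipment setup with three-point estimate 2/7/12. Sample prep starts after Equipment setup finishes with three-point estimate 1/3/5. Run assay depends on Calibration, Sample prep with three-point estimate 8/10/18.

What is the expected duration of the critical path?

27 days

te_Equipment setup = (6 + 4·8 + 16)/6 = 54/6 = 9
te_Calibration = (2 + 4·7 + 12)/6 = 42/6 = 7
te_Sample prep = (1 + 4·3 + 5)/6 = 18/6 = 3
te_Run assay = (8 + 4·10 + 18)/6 = 66/6 = 11

Forward pass:
ES_Equipment setup = 0; EF_Equipment setup = 9
ES_Calibration = 9; EF_Calibration = 9+7 = 16
ES_Sample prep = 9; EF_Sample prep = 9+3 = 12
ES_Run assay = max(EF_Calibration=16, EF_Sample prep=12) = 16; EF_Run assay = 16+11 = 27
Expected project duration μ = 27 days. Critical path: Equipment setup → Calibration → Run assay.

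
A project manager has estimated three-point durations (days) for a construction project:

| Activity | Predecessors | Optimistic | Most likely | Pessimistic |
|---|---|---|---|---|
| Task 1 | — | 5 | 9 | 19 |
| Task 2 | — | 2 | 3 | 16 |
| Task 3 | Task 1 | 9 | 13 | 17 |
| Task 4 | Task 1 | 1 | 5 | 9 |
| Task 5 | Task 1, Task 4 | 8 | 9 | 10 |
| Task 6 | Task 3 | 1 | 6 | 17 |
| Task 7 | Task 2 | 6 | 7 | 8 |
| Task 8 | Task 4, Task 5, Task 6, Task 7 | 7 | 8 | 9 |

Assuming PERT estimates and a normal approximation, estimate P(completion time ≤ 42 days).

te_Task 1 = (5 + 4·9 + 19)/6 = 60/6 = 10; σ²_Task 1 = ((19−5)/6)² = 5.444
te_Task 2 = (2 + 4·3 + 16)/6 = 30/6 = 5; σ²_Task 2 = ((16−2)/6)² = 5.444
te_Task 3 = (9 + 4·13 + 17)/6 = 78/6 = 13; σ²_Task 3 = ((17−9)/6)² = 1.778
te_Task 4 = (1 + 4·5 + 9)/6 = 30/6 = 5; σ²_Task 4 = ((9−1)/6)² = 1.778
te_Task 5 = (8 + 4·9 + 10)/6 = 54/6 = 9; σ²_Task 5 = ((10−8)/6)² = 0.111
te_Task 6 = (1 + 4·6 + 17)/6 = 42/6 = 7; σ²_Task 6 = ((17−1)/6)² = 7.111
te_Task 7 = (6 + 4·7 + 8)/6 = 42/6 = 7; σ²_Task 7 = ((8−6)/6)² = 0.111
te_Task 8 = (7 + 4·8 + 9)/6 = 48/6 = 8; σ²_Task 8 = ((9−7)/6)² = 0.111

Forward pass:
ES_Task 1 = 0; EF_Task 1 = 10
ES_Task 2 = 0; EF_Task 2 = 5
ES_Task 3 = 10; EF_Task 3 = 10+13 = 23
ES_Task 4 = 10; EF_Task 4 = 10+5 = 15
ES_Task 5 = max(EF_Task 1=10, EF_Task 4=15) = 15; EF_Task 5 = 15+9 = 24
ES_Task 6 = 23; EF_Task 6 = 23+7 = 30
ES_Task 7 = 5; EF_Task 7 = 5+7 = 12
ES_Task 8 = max(EF_Task 4=15, EF_Task 5=24, EF_Task 6=30, EF_Task 7=12) = 30; EF_Task 8 = 30+8 = 38
Expected project duration μ = 38 days. Critical path: Task 1 → Task 3 → Task 6 → Task 8.

Variance along critical path = 5.444 + 1.778 + 7.111 + 0.111 = 14.444; σ = √14.444 = 3.801 days.
Z = (42 − 38) / 3.801 = 1.052
P(T ≤ 42) = Φ(1.052) ≈ 0.854

0.854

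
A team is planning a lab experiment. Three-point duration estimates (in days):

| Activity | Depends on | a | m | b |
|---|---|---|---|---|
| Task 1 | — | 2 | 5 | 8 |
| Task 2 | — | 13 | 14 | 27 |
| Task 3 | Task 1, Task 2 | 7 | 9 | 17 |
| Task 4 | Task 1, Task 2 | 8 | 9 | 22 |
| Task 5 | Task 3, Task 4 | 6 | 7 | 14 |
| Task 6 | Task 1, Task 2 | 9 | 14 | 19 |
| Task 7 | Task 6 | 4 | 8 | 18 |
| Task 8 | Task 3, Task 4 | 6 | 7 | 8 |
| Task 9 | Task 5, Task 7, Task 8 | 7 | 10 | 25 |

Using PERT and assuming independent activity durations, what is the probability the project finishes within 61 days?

te_Task 1 = (2 + 4·5 + 8)/6 = 30/6 = 5; σ²_Task 1 = ((8−2)/6)² = 1.000
te_Task 2 = (13 + 4·14 + 27)/6 = 96/6 = 16; σ²_Task 2 = ((27−13)/6)² = 5.444
te_Task 3 = (7 + 4·9 + 17)/6 = 60/6 = 10; σ²_Task 3 = ((17−7)/6)² = 2.778
te_Task 4 = (8 + 4·9 + 22)/6 = 66/6 = 11; σ²_Task 4 = ((22−8)/6)² = 5.444
te_Task 5 = (6 + 4·7 + 14)/6 = 48/6 = 8; σ²_Task 5 = ((14−6)/6)² = 1.778
te_Task 6 = (9 + 4·14 + 19)/6 = 84/6 = 14; σ²_Task 6 = ((19−9)/6)² = 2.778
te_Task 7 = (4 + 4·8 + 18)/6 = 54/6 = 9; σ²_Task 7 = ((18−4)/6)² = 5.444
te_Task 8 = (6 + 4·7 + 8)/6 = 42/6 = 7; σ²_Task 8 = ((8−6)/6)² = 0.111
te_Task 9 = (7 + 4·10 + 25)/6 = 72/6 = 12; σ²_Task 9 = ((25−7)/6)² = 9.000

Forward pass:
ES_Task 1 = 0; EF_Task 1 = 5
ES_Task 2 = 0; EF_Task 2 = 16
ES_Task 3 = max(EF_Task 1=5, EF_Task 2=16) = 16; EF_Task 3 = 16+10 = 26
ES_Task 4 = max(EF_Task 1=5, EF_Task 2=16) = 16; EF_Task 4 = 16+11 = 27
ES_Task 5 = max(EF_Task 3=26, EF_Task 4=27) = 27; EF_Task 5 = 27+8 = 35
ES_Task 6 = max(EF_Task 1=5, EF_Task 2=16) = 16; EF_Task 6 = 16+14 = 30
ES_Task 7 = 30; EF_Task 7 = 30+9 = 39
ES_Task 8 = max(EF_Task 3=26, EF_Task 4=27) = 27; EF_Task 8 = 27+7 = 34
ES_Task 9 = max(EF_Task 5=35, EF_Task 7=39, EF_Task 8=34) = 39; EF_Task 9 = 39+12 = 51
Expected project duration μ = 51 days. Critical path: Task 2 → Task 6 → Task 7 → Task 9.

Variance along critical path = 5.444 + 2.778 + 5.444 + 9.000 = 22.667; σ = √22.667 = 4.761 days.
Z = (61 − 51) / 4.761 = 2.100
P(T ≤ 61) = Φ(2.100) ≈ 0.982

0.982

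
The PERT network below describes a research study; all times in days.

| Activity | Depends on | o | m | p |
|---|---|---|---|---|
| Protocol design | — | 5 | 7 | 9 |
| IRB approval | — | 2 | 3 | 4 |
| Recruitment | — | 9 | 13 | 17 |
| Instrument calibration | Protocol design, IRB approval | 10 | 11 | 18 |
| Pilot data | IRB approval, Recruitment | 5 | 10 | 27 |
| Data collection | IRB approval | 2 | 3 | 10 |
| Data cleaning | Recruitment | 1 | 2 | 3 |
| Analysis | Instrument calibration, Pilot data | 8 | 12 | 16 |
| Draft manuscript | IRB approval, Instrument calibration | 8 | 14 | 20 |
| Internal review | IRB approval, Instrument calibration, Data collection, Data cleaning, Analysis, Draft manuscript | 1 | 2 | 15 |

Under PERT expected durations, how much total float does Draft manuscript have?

te_Protocol design = (5 + 4·7 + 9)/6 = 42/6 = 7
te_IRB approval = (2 + 4·3 + 4)/6 = 18/6 = 3
te_Recruitment = (9 + 4·13 + 17)/6 = 78/6 = 13
te_Instrument calibration = (10 + 4·11 + 18)/6 = 72/6 = 12
te_Pilot data = (5 + 4·10 + 27)/6 = 72/6 = 12
te_Data collection = (2 + 4·3 + 10)/6 = 24/6 = 4
te_Data cleaning = (1 + 4·2 + 3)/6 = 12/6 = 2
te_Analysis = (8 + 4·12 + 16)/6 = 72/6 = 12
te_Draft manuscript = (8 + 4·14 + 20)/6 = 84/6 = 14
te_Internal review = (1 + 4·2 + 15)/6 = 24/6 = 4

Forward pass:
ES_Protocol design = 0; EF_Protocol design = 7
ES_IRB approval = 0; EF_IRB approval = 3
ES_Recruitment = 0; EF_Recruitment = 13
ES_Instrument calibration = max(EF_Protocol design=7, EF_IRB approval=3) = 7; EF_Instrument calibration = 7+12 = 19
ES_Pilot data = max(EF_IRB approval=3, EF_Recruitment=13) = 13; EF_Pilot data = 13+12 = 25
ES_Data collection = 3; EF_Data collection = 3+4 = 7
ES_Data cleaning = 13; EF_Data cleaning = 13+2 = 15
ES_Analysis = max(EF_Instrument calibration=19, EF_Pilot data=25) = 25; EF_Analysis = 25+12 = 37
ES_Draft manuscript = max(EF_IRB approval=3, EF_Instrument calibration=19) = 19; EF_Draft manuscript = 19+14 = 33
ES_Internal review = max(EF_IRB approval=3, EF_Instrument calibration=19, EF_Data collection=7, EF_Data cleaning=15, EF_Analysis=37, EF_Draft manuscript=33) = 37; EF_Internal review = 37+4 = 41
Expected project duration μ = 41 days. Critical path: Recruitment → Pilot data → Analysis → Internal review.

Backward pass:
LF_Internal review = 41; LS_Internal review = 41−4 = 37
LF_Draft manuscript = LS_Internal review = 37; LS_Draft manuscript = 37−14 = 23
LF_Analysis = LS_Internal review = 37; LS_Analysis = 37−12 = 25
LF_Data cleaning = LS_Internal review = 37; LS_Data cleaning = 37−2 = 35
LF_Data collection = LS_Internal review = 37; LS_Data collection = 37−4 = 33
LF_Pilot data = LS_Analysis = 25; LS_Pilot data = 25−12 = 13
LF_Instrument calibration = min(LS_Analysis=25, LS_Draft manuscript=23, LS_Internal review=37) = 23; LS_Instrument calibration = 23−12 = 11
LF_Recruitment = min(LS_Pilot data=13, LS_Data cleaning=35) = 13; LS_Recruitment = 13−13 = 0
LF_IRB approval = min(LS_Instrument calibration=11, LS_Pilot data=13, LS_Data collection=33, LS_Draft manuscript=23, LS_Internal review=37) = 11; LS_IRB approval = 11−3 = 8
LF_Protocol design = LS_Instrument calibration = 11; LS_Protocol design = 11−7 = 4
Slack_Draft manuscript = LS_Draft manuscript − ES_Draft manuscript = 23 − 19 = 4

4 days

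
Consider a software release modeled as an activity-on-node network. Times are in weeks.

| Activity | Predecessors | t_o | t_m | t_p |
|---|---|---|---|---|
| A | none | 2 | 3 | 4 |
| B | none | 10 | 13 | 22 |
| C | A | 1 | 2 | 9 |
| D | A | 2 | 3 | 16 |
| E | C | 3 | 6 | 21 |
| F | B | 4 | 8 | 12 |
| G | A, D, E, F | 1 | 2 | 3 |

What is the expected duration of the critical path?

te_A = (2 + 4·3 + 4)/6 = 18/6 = 3
te_B = (10 + 4·13 + 22)/6 = 84/6 = 14
te_C = (1 + 4·2 + 9)/6 = 18/6 = 3
te_D = (2 + 4·3 + 16)/6 = 30/6 = 5
te_E = (3 + 4·6 + 21)/6 = 48/6 = 8
te_F = (4 + 4·8 + 12)/6 = 48/6 = 8
te_G = (1 + 4·2 + 3)/6 = 12/6 = 2

Forward pass:
ES_A = 0; EF_A = 3
ES_B = 0; EF_B = 14
ES_C = 3; EF_C = 3+3 = 6
ES_D = 3; EF_D = 3+5 = 8
ES_E = 6; EF_E = 6+8 = 14
ES_F = 14; EF_F = 14+8 = 22
ES_G = max(EF_A=3, EF_D=8, EF_E=14, EF_F=22) = 22; EF_G = 22+2 = 24
Expected project duration μ = 24 weeks. Critical path: B → F → G.

24 weeks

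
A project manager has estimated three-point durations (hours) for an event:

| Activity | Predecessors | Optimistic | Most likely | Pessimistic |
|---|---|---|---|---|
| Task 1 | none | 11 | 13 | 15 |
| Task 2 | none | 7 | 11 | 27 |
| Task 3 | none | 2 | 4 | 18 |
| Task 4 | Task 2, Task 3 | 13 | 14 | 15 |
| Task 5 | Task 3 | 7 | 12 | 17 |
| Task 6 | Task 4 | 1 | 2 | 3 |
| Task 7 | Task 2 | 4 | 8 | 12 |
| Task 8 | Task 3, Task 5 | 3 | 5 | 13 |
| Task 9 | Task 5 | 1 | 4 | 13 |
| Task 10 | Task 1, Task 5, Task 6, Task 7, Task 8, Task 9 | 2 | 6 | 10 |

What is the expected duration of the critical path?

35 hours

te_Task 1 = (11 + 4·13 + 15)/6 = 78/6 = 13
te_Task 2 = (7 + 4·11 + 27)/6 = 78/6 = 13
te_Task 3 = (2 + 4·4 + 18)/6 = 36/6 = 6
te_Task 4 = (13 + 4·14 + 15)/6 = 84/6 = 14
te_Task 5 = (7 + 4·12 + 17)/6 = 72/6 = 12
te_Task 6 = (1 + 4·2 + 3)/6 = 12/6 = 2
te_Task 7 = (4 + 4·8 + 12)/6 = 48/6 = 8
te_Task 8 = (3 + 4·5 + 13)/6 = 36/6 = 6
te_Task 9 = (1 + 4·4 + 13)/6 = 30/6 = 5
te_Task 10 = (2 + 4·6 + 10)/6 = 36/6 = 6

Forward pass:
ES_Task 1 = 0; EF_Task 1 = 13
ES_Task 2 = 0; EF_Task 2 = 13
ES_Task 3 = 0; EF_Task 3 = 6
ES_Task 4 = max(EF_Task 2=13, EF_Task 3=6) = 13; EF_Task 4 = 13+14 = 27
ES_Task 5 = 6; EF_Task 5 = 6+12 = 18
ES_Task 6 = 27; EF_Task 6 = 27+2 = 29
ES_Task 7 = 13; EF_Task 7 = 13+8 = 21
ES_Task 8 = max(EF_Task 3=6, EF_Task 5=18) = 18; EF_Task 8 = 18+6 = 24
ES_Task 9 = 18; EF_Task 9 = 18+5 = 23
ES_Task 10 = max(EF_Task 1=13, EF_Task 5=18, EF_Task 6=29, EF_Task 7=21, EF_Task 8=24, EF_Task 9=23) = 29; EF_Task 10 = 29+6 = 35
Expected project duration μ = 35 hours. Critical path: Task 2 → Task 4 → Task 6 → Task 10.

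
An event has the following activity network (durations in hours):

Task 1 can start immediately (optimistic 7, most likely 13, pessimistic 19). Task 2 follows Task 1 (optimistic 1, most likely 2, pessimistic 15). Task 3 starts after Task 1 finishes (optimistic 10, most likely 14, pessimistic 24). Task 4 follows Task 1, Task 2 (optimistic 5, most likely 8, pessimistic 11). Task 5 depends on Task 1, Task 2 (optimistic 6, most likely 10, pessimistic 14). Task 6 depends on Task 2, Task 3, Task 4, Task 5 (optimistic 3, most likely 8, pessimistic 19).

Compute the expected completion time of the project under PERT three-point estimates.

37 hours

te_Task 1 = (7 + 4·13 + 19)/6 = 78/6 = 13
te_Task 2 = (1 + 4·2 + 15)/6 = 24/6 = 4
te_Task 3 = (10 + 4·14 + 24)/6 = 90/6 = 15
te_Task 4 = (5 + 4·8 + 11)/6 = 48/6 = 8
te_Task 5 = (6 + 4·10 + 14)/6 = 60/6 = 10
te_Task 6 = (3 + 4·8 + 19)/6 = 54/6 = 9

Forward pass:
ES_Task 1 = 0; EF_Task 1 = 13
ES_Task 2 = 13; EF_Task 2 = 13+4 = 17
ES_Task 3 = 13; EF_Task 3 = 13+15 = 28
ES_Task 4 = max(EF_Task 1=13, EF_Task 2=17) = 17; EF_Task 4 = 17+8 = 25
ES_Task 5 = max(EF_Task 1=13, EF_Task 2=17) = 17; EF_Task 5 = 17+10 = 27
ES_Task 6 = max(EF_Task 2=17, EF_Task 3=28, EF_Task 4=25, EF_Task 5=27) = 28; EF_Task 6 = 28+9 = 37
Expected project duration μ = 37 hours. Critical path: Task 1 → Task 3 → Task 6.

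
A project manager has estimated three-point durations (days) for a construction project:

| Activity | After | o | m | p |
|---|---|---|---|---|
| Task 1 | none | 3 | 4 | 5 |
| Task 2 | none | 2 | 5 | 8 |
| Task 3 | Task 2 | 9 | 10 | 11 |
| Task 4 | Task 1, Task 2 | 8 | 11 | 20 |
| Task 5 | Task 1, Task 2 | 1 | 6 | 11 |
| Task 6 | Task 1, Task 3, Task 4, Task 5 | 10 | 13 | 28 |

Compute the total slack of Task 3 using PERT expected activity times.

te_Task 1 = (3 + 4·4 + 5)/6 = 24/6 = 4
te_Task 2 = (2 + 4·5 + 8)/6 = 30/6 = 5
te_Task 3 = (9 + 4·10 + 11)/6 = 60/6 = 10
te_Task 4 = (8 + 4·11 + 20)/6 = 72/6 = 12
te_Task 5 = (1 + 4·6 + 11)/6 = 36/6 = 6
te_Task 6 = (10 + 4·13 + 28)/6 = 90/6 = 15

Forward pass:
ES_Task 1 = 0; EF_Task 1 = 4
ES_Task 2 = 0; EF_Task 2 = 5
ES_Task 3 = 5; EF_Task 3 = 5+10 = 15
ES_Task 4 = max(EF_Task 1=4, EF_Task 2=5) = 5; EF_Task 4 = 5+12 = 17
ES_Task 5 = max(EF_Task 1=4, EF_Task 2=5) = 5; EF_Task 5 = 5+6 = 11
ES_Task 6 = max(EF_Task 1=4, EF_Task 3=15, EF_Task 4=17, EF_Task 5=11) = 17; EF_Task 6 = 17+15 = 32
Expected project duration μ = 32 days. Critical path: Task 2 → Task 4 → Task 6.

Backward pass:
LF_Task 6 = 32; LS_Task 6 = 32−15 = 17
LF_Task 5 = LS_Task 6 = 17; LS_Task 5 = 17−6 = 11
LF_Task 4 = LS_Task 6 = 17; LS_Task 4 = 17−12 = 5
LF_Task 3 = LS_Task 6 = 17; LS_Task 3 = 17−10 = 7
LF_Task 2 = min(LS_Task 3=7, LS_Task 4=5, LS_Task 5=11) = 5; LS_Task 2 = 5−5 = 0
LF_Task 1 = min(LS_Task 4=5, LS_Task 5=11, LS_Task 6=17) = 5; LS_Task 1 = 5−4 = 1
Slack_Task 3 = LS_Task 3 − ES_Task 3 = 7 − 5 = 2

2 days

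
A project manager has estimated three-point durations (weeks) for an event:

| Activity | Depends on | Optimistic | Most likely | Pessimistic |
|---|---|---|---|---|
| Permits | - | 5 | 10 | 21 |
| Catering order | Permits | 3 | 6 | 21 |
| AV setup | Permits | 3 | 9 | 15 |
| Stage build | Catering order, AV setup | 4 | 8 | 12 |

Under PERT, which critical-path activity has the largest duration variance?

Permits

te_Permits = (5 + 4·10 + 21)/6 = 66/6 = 11; σ²_Permits = ((21−5)/6)² = 7.111
te_Catering order = (3 + 4·6 + 21)/6 = 48/6 = 8; σ²_Catering order = ((21−3)/6)² = 9.000
te_AV setup = (3 + 4·9 + 15)/6 = 54/6 = 9; σ²_AV setup = ((15−3)/6)² = 4.000
te_Stage build = (4 + 4·8 + 12)/6 = 48/6 = 8; σ²_Stage build = ((12−4)/6)² = 1.778

Forward pass:
ES_Permits = 0; EF_Permits = 11
ES_Catering order = 11; EF_Catering order = 11+8 = 19
ES_AV setup = 11; EF_AV setup = 11+9 = 20
ES_Stage build = max(EF_Catering order=19, EF_AV setup=20) = 20; EF_Stage build = 20+8 = 28
Expected project duration μ = 28 weeks. Critical path: Permits → AV setup → Stage build.

Variances on critical path: σ²_Permits=7.111, σ²_AV setup=4.000, σ²_Stage build=1.778.
Largest is σ²_Permits = 7.111.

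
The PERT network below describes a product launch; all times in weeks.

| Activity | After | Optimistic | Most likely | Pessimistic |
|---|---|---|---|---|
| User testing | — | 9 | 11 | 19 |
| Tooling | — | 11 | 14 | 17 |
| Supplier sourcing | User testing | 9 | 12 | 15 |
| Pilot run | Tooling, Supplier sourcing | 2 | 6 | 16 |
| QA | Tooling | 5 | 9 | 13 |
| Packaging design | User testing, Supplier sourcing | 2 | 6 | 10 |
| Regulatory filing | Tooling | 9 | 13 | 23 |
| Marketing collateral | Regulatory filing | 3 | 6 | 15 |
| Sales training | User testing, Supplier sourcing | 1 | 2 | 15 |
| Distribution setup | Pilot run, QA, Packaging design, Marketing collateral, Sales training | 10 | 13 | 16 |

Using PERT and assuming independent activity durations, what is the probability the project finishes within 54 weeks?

0.962

te_User testing = (9 + 4·11 + 19)/6 = 72/6 = 12; σ²_User testing = ((19−9)/6)² = 2.778
te_Tooling = (11 + 4·14 + 17)/6 = 84/6 = 14; σ²_Tooling = ((17−11)/6)² = 1.000
te_Supplier sourcing = (9 + 4·12 + 15)/6 = 72/6 = 12; σ²_Supplier sourcing = ((15−9)/6)² = 1.000
te_Pilot run = (2 + 4·6 + 16)/6 = 42/6 = 7; σ²_Pilot run = ((16−2)/6)² = 5.444
te_QA = (5 + 4·9 + 13)/6 = 54/6 = 9; σ²_QA = ((13−5)/6)² = 1.778
te_Packaging design = (2 + 4·6 + 10)/6 = 36/6 = 6; σ²_Packaging design = ((10−2)/6)² = 1.778
te_Regulatory filing = (9 + 4·13 + 23)/6 = 84/6 = 14; σ²_Regulatory filing = ((23−9)/6)² = 5.444
te_Marketing collateral = (3 + 4·6 + 15)/6 = 42/6 = 7; σ²_Marketing collateral = ((15−3)/6)² = 4.000
te_Sales training = (1 + 4·2 + 15)/6 = 24/6 = 4; σ²_Sales training = ((15−1)/6)² = 5.444
te_Distribution setup = (10 + 4·13 + 16)/6 = 78/6 = 13; σ²_Distribution setup = ((16−10)/6)² = 1.000

Forward pass:
ES_User testing = 0; EF_User testing = 12
ES_Tooling = 0; EF_Tooling = 14
ES_Supplier sourcing = 12; EF_Supplier sourcing = 12+12 = 24
ES_Pilot run = max(EF_Tooling=14, EF_Supplier sourcing=24) = 24; EF_Pilot run = 24+7 = 31
ES_QA = 14; EF_QA = 14+9 = 23
ES_Packaging design = max(EF_User testing=12, EF_Supplier sourcing=24) = 24; EF_Packaging design = 24+6 = 30
ES_Regulatory filing = 14; EF_Regulatory filing = 14+14 = 28
ES_Marketing collateral = 28; EF_Marketing collateral = 28+7 = 35
ES_Sales training = max(EF_User testing=12, EF_Supplier sourcing=24) = 24; EF_Sales training = 24+4 = 28
ES_Distribution setup = max(EF_Pilot run=31, EF_QA=23, EF_Packaging design=30, EF_Marketing collateral=35, EF_Sales training=28) = 35; EF_Distribution setup = 35+13 = 48
Expected project duration μ = 48 weeks. Critical path: Tooling → Regulatory filing → Marketing collateral → Distribution setup.

Variance along critical path = 1.000 + 5.444 + 4.000 + 1.000 = 11.444; σ = √11.444 = 3.383 weeks.
Z = (54 − 48) / 3.383 = 1.774
P(T ≤ 54) = Φ(1.774) ≈ 0.962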